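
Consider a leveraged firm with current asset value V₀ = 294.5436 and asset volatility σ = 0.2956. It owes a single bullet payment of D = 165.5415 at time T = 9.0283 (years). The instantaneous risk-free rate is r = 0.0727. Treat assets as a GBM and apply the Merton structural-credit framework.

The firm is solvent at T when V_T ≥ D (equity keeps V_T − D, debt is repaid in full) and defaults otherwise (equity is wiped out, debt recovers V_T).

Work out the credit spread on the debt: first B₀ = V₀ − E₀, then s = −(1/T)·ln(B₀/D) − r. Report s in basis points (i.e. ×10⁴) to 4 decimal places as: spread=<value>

Equity is a call on the firm's assets struck at D = 165.5415:
d₁ = [ln(V₀/D) + (r + σ²/2)T] / (σ√T)
   = [ln(294.5436/165.5415) + (0.0727 + 0.5·0.2956²)·9.0283] / (0.2956·√9.0283)
   = [0.576205 + 1.050801] / 0.888193 = 1.831816
d₂ = d₁ − σ√T = 1.831816 − 0.888193 = 0.943622
N(d₁) = 0.966511,  N(d₂) = 0.827319,  e^(−rT) = 0.518737
E₀ = V₀·N(d₁) − D·e^(−rT)·N(d₂)
   = 294.5436·0.966511 − 165.5415·0.518737·0.827319 = 213.635511
B₀ = V₀ − E₀ = 294.5436 − 213.635511 = 80.908089
spread = −(1/T)·ln(B₀/D) − r = −(1/9.0283)·ln(80.908089/165.5415) − 0.0727 = 0.00659600
in basis points: 0.00659600 × 10⁴ = 65.9600 bp

spread=65.9600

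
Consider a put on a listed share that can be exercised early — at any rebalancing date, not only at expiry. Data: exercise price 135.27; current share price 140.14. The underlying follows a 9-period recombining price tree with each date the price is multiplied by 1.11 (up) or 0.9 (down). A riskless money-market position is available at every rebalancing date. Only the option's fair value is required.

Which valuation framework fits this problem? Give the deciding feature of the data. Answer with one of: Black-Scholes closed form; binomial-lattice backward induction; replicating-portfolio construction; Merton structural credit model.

framework: binomial-lattice backward induction

Key observation: with exercise allowed before expiry on a discrete up/down model (9 steps from spot 140.14), the strike-135.27 put's value must be rolled back through the tree testing early exercise at each node.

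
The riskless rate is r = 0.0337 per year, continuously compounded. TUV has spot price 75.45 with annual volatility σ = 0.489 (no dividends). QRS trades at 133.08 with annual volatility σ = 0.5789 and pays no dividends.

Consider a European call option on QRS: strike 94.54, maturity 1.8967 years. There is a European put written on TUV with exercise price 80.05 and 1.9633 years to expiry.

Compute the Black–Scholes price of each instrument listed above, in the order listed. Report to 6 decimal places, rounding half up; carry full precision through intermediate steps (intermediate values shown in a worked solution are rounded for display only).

[QRS call K=94.54]
σ√T = 0.5789·√1.8967 = 0.797265
d₁ = (ln(S/K) + (r+σ²/2)T) / (σ√T) = (ln(133.08/94.54) + (0.0337+0.5789²/2)·1.8967) / 0.797265 = (0.341927 + 0.381735) / 0.797265 = 0.907681
d₂ = d₁ − σ√T = 0.907681 − 0.797265 = 0.110415
e^{−rT} = 0.938081
N(d₁) = 0.817976,  N(d₂) = 0.543960
price = S·N(d₁) − K·e^{−rT}·N(d₂) = 108.856311 − 48.241739 = 60.614572
[TUV put K=80.05]
σ√T = 0.489·√1.9633 = 0.685176
d₁ = (ln(S/K) + (r+σ²/2)T) / (σ√T) = (ln(75.45/80.05) + (0.0337+0.489²/2)·1.9633) / 0.685176 = (-0.059181 + 0.300896) / 0.685176 = 0.352778
d₂ = d₁ − σ√T = 0.352778 − 0.685176 = -0.332398
e^{−rT} = 0.935978
N(−d₁) = 0.362127,  N(−d₂) = 0.630206
price = K·e^{−rT}·N(−d₂) − S·N(−d₁) = 47.218186 − 27.322514 = 19.895673

price(QRS call K=94.54) = 60.614572
price(TUV put K=80.05) = 19.895673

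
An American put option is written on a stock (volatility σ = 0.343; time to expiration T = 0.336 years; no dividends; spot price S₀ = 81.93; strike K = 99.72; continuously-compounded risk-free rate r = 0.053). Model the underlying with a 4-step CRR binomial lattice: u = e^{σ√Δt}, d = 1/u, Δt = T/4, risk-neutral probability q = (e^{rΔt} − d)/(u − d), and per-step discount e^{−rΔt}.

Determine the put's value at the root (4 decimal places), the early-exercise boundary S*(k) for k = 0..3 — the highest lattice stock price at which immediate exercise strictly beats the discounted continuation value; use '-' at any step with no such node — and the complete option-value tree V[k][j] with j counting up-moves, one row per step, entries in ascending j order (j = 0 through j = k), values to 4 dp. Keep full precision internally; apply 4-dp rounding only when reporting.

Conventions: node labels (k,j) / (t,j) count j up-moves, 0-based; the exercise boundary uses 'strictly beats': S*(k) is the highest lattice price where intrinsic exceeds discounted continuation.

Δt=0.08400, u=1.10452, d=0.90537, q=0.49757, disc=e^(-rΔt)=0.99556
k=4 terminal: V=max(K-S,0) → 44.6711 32.5623 17.7900 0.0000 0.0000
k=3: j=0 S=60.8026 intr=38.9174 cont=38.4744 V=38.9174[EX]; j=1 S=74.1770 intr=25.5430 cont=25.1000 V=25.5430[EX]; j=2 S=90.4933 intr=9.2267 cont=8.8985 V=9.2267[EX]; j=3 S=110.3986 intr=0.0000 cont=0.0000 V=0.0000[hold]  S*(3)=90.4933
k=2: j=0 S=67.1577 intr=32.5623 cont=32.1193 V=32.5623[EX]; j=1 S=81.9300 intr=17.7900 cont=17.3470 V=17.7900[EX]; j=2 S=99.9517 intr=0.0000 cont=4.6151 V=4.6151[hold]  S*(2)=81.9300
k=1: j=0 S=74.1770 intr=25.5430 cont=25.1000 V=25.5430[EX]; j=1 S=90.4933 intr=9.2267 cont=11.1846 V=11.1846[hold]  S*(1)=74.1770
k=0: j=0 S=81.9300 intr=17.7900 cont=18.3169 V=18.3169[hold]  S*(0)=-

price = 18.3169
boundary = - 74.1770 81.9300 90.4933
tree:
18.3169
25.5430 11.1846
32.5623 17.7900 4.6151
38.9174 25.5430 9.2267 0.0000
44.6711 32.5623 17.7900 0.0000 0.0000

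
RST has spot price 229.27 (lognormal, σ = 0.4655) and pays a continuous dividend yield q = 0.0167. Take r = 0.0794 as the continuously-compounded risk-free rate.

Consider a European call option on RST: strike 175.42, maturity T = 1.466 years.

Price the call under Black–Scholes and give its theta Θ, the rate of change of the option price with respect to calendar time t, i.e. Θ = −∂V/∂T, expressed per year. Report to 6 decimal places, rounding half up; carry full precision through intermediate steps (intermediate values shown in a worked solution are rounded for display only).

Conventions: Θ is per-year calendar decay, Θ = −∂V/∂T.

price = 83.915053
Θ = -16.094594

σ√T = 0.4655·√1.466 = 0.563620
d₁ = (ln(S/K) + (r−q+σ²/2)T) / (σ√T) = (ln(229.27/175.42) + (0.0794−0.0167+0.4655²/2)·1.466) / 0.563620 = (0.267717 + 0.250752) / 0.563620 = 0.919891
d₂ = d₁ − σ√T = 0.919891 − 0.563620 = 0.356271
e^{−rT} = 0.890119
e^{−qT} = 0.975815
N(d₁) = 0.821185,  N(d₂) = 0.639181
Call price V = S·e^{−qT}·N(d₁) − K·e^{−rT}·N(d₂) = 183.719754 − 99.804701 = 83.915053
φ(d₁) = (1/√(2π))·e^{−d₁²/2} = 0.261312
Θ = −S·e^{−qT}·φ(d₁)·σ/(2√T) + q·S·e^{−qT}·N(d₁) − r·K·e^{−rT}·N(d₂) = −11.238221 + 3.068120 − 7.924493 = -16.094594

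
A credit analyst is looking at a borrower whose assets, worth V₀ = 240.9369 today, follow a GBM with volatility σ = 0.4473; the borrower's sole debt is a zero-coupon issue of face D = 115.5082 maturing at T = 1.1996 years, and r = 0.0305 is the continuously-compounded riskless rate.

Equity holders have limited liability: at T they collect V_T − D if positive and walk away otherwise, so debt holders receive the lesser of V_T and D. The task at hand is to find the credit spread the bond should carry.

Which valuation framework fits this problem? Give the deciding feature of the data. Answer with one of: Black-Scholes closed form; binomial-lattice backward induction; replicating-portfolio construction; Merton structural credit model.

Key observation: with the firm-asset dynamics (V₀ = 240.9369) and a single zero-coupon liability of face 115.5082 given, debt value, spread, and default probability all derive from the option view of the balance sheet.

framework: Merton structural credit model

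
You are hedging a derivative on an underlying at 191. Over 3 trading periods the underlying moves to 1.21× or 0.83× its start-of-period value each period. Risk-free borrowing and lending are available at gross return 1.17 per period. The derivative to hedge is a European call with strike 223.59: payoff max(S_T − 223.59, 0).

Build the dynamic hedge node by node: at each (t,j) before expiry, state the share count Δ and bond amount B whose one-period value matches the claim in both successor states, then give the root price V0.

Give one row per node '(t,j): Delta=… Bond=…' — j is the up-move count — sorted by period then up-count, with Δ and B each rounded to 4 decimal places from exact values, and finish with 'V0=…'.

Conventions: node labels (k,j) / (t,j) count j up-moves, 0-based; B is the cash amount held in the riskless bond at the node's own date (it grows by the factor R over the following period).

Risk-neutral probability p* = (R−d)/(u−d) = (1.17−0.83)/(1.21−0.83) = 0.8947.
Terminal payoffs: V(3,0)=0.0000, V(3,1)=0.0000, V(3,2)=8.5138, V(3,3)=114.7782
  t=2,j=0: stock 131.5799 → up 159.2117 (V=0.0000), down 109.2113 (V=0.0000). Price 0.0000; hedge Δ=0.0000, bond B=0.0000.
  t=2,j=1: stock 191.8213 → up 232.1038 (V=8.5138), down 159.2117 (V=0.0000). Price 6.5108; hedge Δ=0.1168, bond B=-15.8939.
  t=2,j=2: stock 279.6431 → up 338.3682 (V=114.7782), down 232.1038 (V=8.5138). Price 88.5405; hedge Δ=1.0000, bond B=-191.1026.
  t=1,j=0: stock 158.5300 → up 191.8213 (V=6.5108), down 131.5799 (V=0.0000). Price 4.9790; hedge Δ=0.1081, bond B=-12.1546.
  t=1,j=1: stock 231.1100 → up 279.6431 (V=88.5405), down 191.8213 (V=6.5108). Price 68.2956; hedge Δ=0.9340, bond B=-147.5723.
  t=0,j=0: stock 191.0000 → up 231.1100 (V=68.2956), down 158.5300 (V=4.9790). Price 52.6758; hedge Δ=0.8724, bond B=-113.9468.
Sanity check at the root: Δ(0,0)·S0 + B(0,0) reproduces V0 = 52.6758.

(0,0): Delta=0.8724 Bond=-113.9468
(1,0): Delta=0.1081 Bond=-12.1546
(1,1): Delta=0.9340 Bond=-147.5723
(2,0): Delta=0.0000 Bond=0.0000
(2,1): Delta=0.1168 Bond=-15.8939
(2,2): Delta=1.0000 Bond=-191.1026
V0=52.6758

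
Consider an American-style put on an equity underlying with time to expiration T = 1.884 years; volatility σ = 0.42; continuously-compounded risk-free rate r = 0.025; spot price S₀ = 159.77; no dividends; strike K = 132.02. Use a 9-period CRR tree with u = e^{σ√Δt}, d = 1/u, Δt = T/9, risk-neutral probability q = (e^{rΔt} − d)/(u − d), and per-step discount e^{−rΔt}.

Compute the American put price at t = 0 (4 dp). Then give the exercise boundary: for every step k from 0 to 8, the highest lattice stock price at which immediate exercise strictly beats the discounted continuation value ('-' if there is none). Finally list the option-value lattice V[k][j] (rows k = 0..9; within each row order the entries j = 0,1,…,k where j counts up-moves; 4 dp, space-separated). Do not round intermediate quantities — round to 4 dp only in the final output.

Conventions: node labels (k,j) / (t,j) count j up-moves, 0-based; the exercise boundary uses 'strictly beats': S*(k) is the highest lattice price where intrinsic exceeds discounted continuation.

Δt=0.20933  u=1.21187  d=0.82517  q=0.46568  discount=0.99478
step 9 (expiry): payoffs max(K−S,0) = 103.6800 90.3993 70.8949 42.2503 0.1821 0.0000 0.0000 0.0000 0.0000 0.0000
step 8: (k=8,j=0): S=34.3443, K−S=97.6757, hold=96.9866 ⇒ V=97.6757 exercise | (k=8,j=1): S=50.4388, K−S=81.5812, hold=80.8921 ⇒ V=81.5812 exercise | (k=8,j=2): S=74.0756, K−S=57.9444, hold=57.2553 ⇒ V=57.9444 exercise | (k=8,j=3): S=108.7890, K−S=23.2310, hold=22.5419 ⇒ V=23.2310 exercise | (k=8,j=4): S=159.7700, K−S=0.0000, hold=0.0968 ⇒ V=0.0968 continue | (k=8,j=5): S=234.6418, K−S=0.0000, hold=0.0000 ⇒ V=0.0000 continue | (k=8,j=6): S=344.6002, K−S=0.0000, hold=0.0000 ⇒ V=0.0000 continue | (k=8,j=7): S=506.0876, K−S=0.0000, hold=0.0000 ⇒ V=0.0000 continue | (k=8,j=8): S=743.2517, K−S=0.0000, hold=0.0000 ⇒ V=0.0000 continue  boundary S*=108.7890
step 7: (k=7,j=0): S=41.6207, K−S=90.3993, hold=89.7102 ⇒ V=90.3993 exercise | (k=7,j=1): S=61.1251, K−S=70.8949, hold=70.2058 ⇒ V=70.8949 exercise | (k=7,j=2): S=89.7697, K−S=42.2503, hold=41.5612 ⇒ V=42.2503 exercise | (k=7,j=3): S=131.8379, K−S=0.1821, hold=12.3929 ⇒ V=12.3929 continue | (k=7,j=4): S=193.6200, K−S=0.0000, hold=0.0515 ⇒ V=0.0515 continue | (k=7,j=5): S=284.3547, K−S=0.0000, hold=0.0000 ⇒ V=0.0000 continue | (k=7,j=6): S=417.6098, K−S=0.0000, hold=0.0000 ⇒ V=0.0000 continue | (k=7,j=7): S=613.3111, K−S=0.0000, hold=0.0000 ⇒ V=0.0000 continue  boundary S*=89.7697
step 6: (k=6,j=0): S=50.4388, K−S=81.5812, hold=80.8921 ⇒ V=81.5812 exercise | (k=6,j=1): S=74.0756, K−S=57.9444, hold=57.2553 ⇒ V=57.9444 exercise | (k=6,j=2): S=108.7890, K−S=23.2310, hold=28.1985 ⇒ V=28.1985 continue | (k=6,j=3): S=159.7700, K−S=0.0000, hold=6.6111 ⇒ V=6.6111 continue | (k=6,j=4): S=234.6418, K−S=0.0000, hold=0.0274 ⇒ V=0.0274 continue | (k=6,j=5): S=344.6002, K−S=0.0000, hold=0.0000 ⇒ V=0.0000 continue | (k=6,j=6): S=506.0876, K−S=0.0000, hold=0.0000 ⇒ V=0.0000 continue  boundary S*=74.0756
step 5: (k=5,j=0): S=61.1251, K−S=70.8949, hold=70.2058 ⇒ V=70.8949 exercise | (k=5,j=1): S=89.7697, K−S=42.2503, hold=43.8623 ⇒ V=43.8623 continue | (k=5,j=2): S=131.8379, K−S=0.1821, hold=18.0511 ⇒ V=18.0511 continue | (k=5,j=3): S=193.6200, K−S=0.0000, hold=3.5267 ⇒ V=3.5267 continue | (k=5,j=4): S=284.3547, K−S=0.0000, hold=0.0145 ⇒ V=0.0145 continue | (k=5,j=5): S=417.6098, K−S=0.0000, hold=0.0000 ⇒ V=0.0000 continue  boundary S*=61.1251
step 4: (k=4,j=0): S=74.0756, K−S=57.9444, hold=58.0021 ⇒ V=58.0021 continue | (k=4,j=1): S=108.7890, K−S=23.2310, hold=31.6764 ⇒ V=31.6764 continue | (k=4,j=2): S=159.7700, K−S=0.0000, hold=11.2285 ⇒ V=11.2285 continue | (k=4,j=3): S=234.6418, K−S=0.0000, hold=1.8813 ⇒ V=1.8813 continue | (k=4,j=4): S=344.6002, K−S=0.0000, hold=0.0077 ⇒ V=0.0077 continue  boundary S*=-
step 3: (k=3,j=0): S=89.7697, K−S=42.2503, hold=45.5041 ⇒ V=45.5041 continue | (k=3,j=1): S=131.8379, K−S=0.1821, hold=22.0387 ⇒ V=22.0387 continue | (k=3,j=2): S=193.6200, K−S=0.0000, hold=6.8399 ⇒ V=6.8399 continue | (k=3,j=3): S=284.3547, K−S=0.0000, hold=1.0036 ⇒ V=1.0036 continue  boundary S*=-
step 2: (k=2,j=0): S=108.7890, K−S=23.2310, hold=34.3964 ⇒ V=34.3964 continue | (k=2,j=1): S=159.7700, K−S=0.0000, hold=14.8829 ⇒ V=14.8829 continue | (k=2,j=2): S=234.6418, K−S=0.0000, hold=4.1005 ⇒ V=4.1005 continue  boundary S*=-
step 1: (k=1,j=0): S=131.8379, K−S=0.1821, hold=25.1773 ⇒ V=25.1773 continue | (k=1,j=1): S=193.6200, K−S=0.0000, hold=9.8103 ⇒ V=9.8103 continue  boundary S*=-
step 0: (k=0,j=0): S=159.7700, K−S=0.0000, hold=17.9272 ⇒ V=17.9272 continue  boundary S*=-

price = 17.9272
boundary = - - - - - 61.1251 74.0756 89.7697 108.7890
tree:
17.9272
25.1773 9.8103
34.3964 14.8829 4.1005
45.5041 22.0387 6.8399 1.0036
58.0021 31.6764 11.2285 1.8813 0.0077
70.8949 43.8623 18.0511 3.5267 0.0145 0.0000
81.5812 57.9444 28.1985 6.6111 0.0274 0.0000 0.0000
90.3993 70.8949 42.2503 12.3929 0.0515 0.0000 0.0000 0.0000
97.6757 81.5812 57.9444 23.2310 0.0968 0.0000 0.0000 0.0000 0.0000
103.6800 90.3993 70.8949 42.2503 0.1821 0.0000 0.0000 0.0000 0.0000 0.0000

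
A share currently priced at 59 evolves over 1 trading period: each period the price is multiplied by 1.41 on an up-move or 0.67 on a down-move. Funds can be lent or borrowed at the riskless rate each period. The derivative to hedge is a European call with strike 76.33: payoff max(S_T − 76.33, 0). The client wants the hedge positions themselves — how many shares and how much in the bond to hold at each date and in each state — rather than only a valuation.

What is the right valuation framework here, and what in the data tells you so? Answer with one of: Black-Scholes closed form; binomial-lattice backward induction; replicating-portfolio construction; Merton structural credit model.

framework: replicating-portfolio construction

Key observation: a price alone would not answer the question — the per-node share/bond construction on the spot-59, 1.41/0.67 tree is required, and only the replicating-portfolio method yields it.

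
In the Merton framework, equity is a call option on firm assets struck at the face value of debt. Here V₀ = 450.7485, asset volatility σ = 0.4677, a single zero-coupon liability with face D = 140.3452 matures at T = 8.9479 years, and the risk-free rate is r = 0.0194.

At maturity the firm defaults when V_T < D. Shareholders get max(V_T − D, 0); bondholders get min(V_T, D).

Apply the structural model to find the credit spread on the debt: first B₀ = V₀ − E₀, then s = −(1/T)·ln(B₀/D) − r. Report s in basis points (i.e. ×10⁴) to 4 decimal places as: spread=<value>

spread=266.1686

Apply the equity-as-call identities (strike 140.3452, horizon 8.9479 years):
d₁ = [ln(V₀/D) + (r + σ²/2)T] / (σ√T)
   = [ln(450.7485/140.3452) + (0.0194 + 0.5·0.4677²)·8.9479] / (0.4677·√8.9479)
   = [1.166804 + 1.152236] / 1.399033 = 1.657602
d₂ = d₁ − σ√T = 1.657602 − 1.399033 = 0.258569
N(d₁) = 0.951301,  N(d₂) = 0.602016,  e^(−rT) = 0.840642
E₀ = V₀·N(d₁) − D·e^(−rT)·N(d₂)
   = 450.7485·0.951301 − 140.3452·0.840642·0.602016 = 357.771623
B₀ = V₀ − E₀ = 450.7485 − 357.771623 = 92.976877
spread = −(1/T)·ln(B₀/D) − r = −(1/8.9479)·ln(92.976877/140.3452) − 0.0194 = 0.02661686
in basis points: 0.02661686 × 10⁴ = 266.1686 bp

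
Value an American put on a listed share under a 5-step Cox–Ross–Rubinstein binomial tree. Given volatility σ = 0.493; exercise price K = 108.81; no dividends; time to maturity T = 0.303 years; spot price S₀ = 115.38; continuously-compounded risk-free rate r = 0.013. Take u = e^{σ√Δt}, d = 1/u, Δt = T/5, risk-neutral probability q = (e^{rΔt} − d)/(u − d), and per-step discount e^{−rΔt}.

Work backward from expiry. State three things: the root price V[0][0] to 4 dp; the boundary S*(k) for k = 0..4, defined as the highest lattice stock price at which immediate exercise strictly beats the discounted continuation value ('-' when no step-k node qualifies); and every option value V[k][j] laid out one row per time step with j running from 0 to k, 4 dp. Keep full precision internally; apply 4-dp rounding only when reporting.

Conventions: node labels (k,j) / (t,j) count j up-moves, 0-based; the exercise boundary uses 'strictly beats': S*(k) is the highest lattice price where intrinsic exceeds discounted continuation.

params: Δt=0.06060 u=1.12903 d=0.88571 q=0.47294 e^(-rΔt)=0.99921
t_5 payoffs: 45.9179 28.6404 6.6164 0.0000 0.0000 0.0000
t_4: node(4,0) S=71.0073 payoff=37.8027 vs cont=37.7170 → 37.8027 [stop]  node(4,1) S=90.5142 payoff=18.2958 vs cont=18.2101 → 18.2958 [stop]  node(4,2) S=115.3800 payoff=0.0000 vs cont=3.4845 → 3.4845 [wait]  node(4,3) S=147.0769 payoff=0.0000 vs cont=0.0000 → 0.0000 [wait]  node(4,4) S=187.4814 payoff=0.0000 vs cont=0.0000 → 0.0000 [wait]  ⇒ S*(4)=90.5142
t_3: node(3,0) S=80.1696 payoff=28.6404 vs cont=28.5547 → 28.6404 [stop]  node(3,1) S=102.1936 payoff=6.6164 vs cont=11.2821 → 11.2821 [wait]  node(3,2) S=130.2679 payoff=0.0000 vs cont=1.8351 → 1.8351 [wait]  node(3,3) S=166.0547 payoff=0.0000 vs cont=0.0000 → 0.0000 [wait]  ⇒ S*(3)=80.1696
t_2: node(2,0) S=90.5142 payoff=18.2958 vs cont=20.4150 → 20.4150 [wait]  node(2,1) S=115.3800 payoff=0.0000 vs cont=6.8089 → 6.8089 [wait]  node(2,2) S=147.0769 payoff=0.0000 vs cont=0.9665 → 0.9665 [wait]  ⇒ S*(2)=-
t_1: node(1,0) S=102.1936 payoff=6.6164 vs cont=13.9692 → 13.9692 [wait]  node(1,1) S=130.2679 payoff=0.0000 vs cont=4.0426 → 4.0426 [wait]  ⇒ S*(1)=-
t_0: node(0,0) S=115.3800 payoff=0.0000 vs cont=9.2673 → 9.2673 [wait]  ⇒ S*(0)=-

price = 9.2673
boundary = - - - 80.1696 90.5142
tree:
9.2673
13.9692 4.0426
20.4150 6.8089 0.9665
28.6404 11.2821 1.8351 0.0000
37.8027 18.2958 3.4845 0.0000 0.0000
45.9179 28.6404 6.6164 0.0000 0.0000 0.0000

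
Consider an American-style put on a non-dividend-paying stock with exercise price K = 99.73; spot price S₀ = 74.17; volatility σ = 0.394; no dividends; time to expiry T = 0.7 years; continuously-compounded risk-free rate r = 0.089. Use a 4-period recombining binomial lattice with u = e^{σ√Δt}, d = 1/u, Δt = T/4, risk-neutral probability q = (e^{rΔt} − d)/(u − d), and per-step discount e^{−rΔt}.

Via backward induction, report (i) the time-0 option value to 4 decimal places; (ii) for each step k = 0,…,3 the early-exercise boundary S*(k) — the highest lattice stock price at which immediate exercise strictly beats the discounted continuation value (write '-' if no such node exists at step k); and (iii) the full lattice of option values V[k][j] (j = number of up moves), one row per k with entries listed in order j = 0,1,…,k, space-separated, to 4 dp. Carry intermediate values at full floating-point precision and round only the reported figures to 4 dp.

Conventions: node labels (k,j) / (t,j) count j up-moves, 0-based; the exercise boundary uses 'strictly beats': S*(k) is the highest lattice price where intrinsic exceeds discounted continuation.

price = 25.5961
boundary = - 62.8995 74.1700 62.8995
tree:
25.5961
36.8305 15.4345
46.3884 25.5600 6.0391
54.4940 36.8305 12.4242 0.0000
61.3678 46.3884 25.5600 0.0000 0.0000

Δt=0.17500  u=1.17918  d=0.84804  q=0.50629  discount=0.98455
step 4 (expiry): payoffs max(K−S,0) = 61.3678 46.3884 25.5600 0.0000 0.0000
step 3: (k=3,j=0): S=45.2360, K−S=54.4940, hold=52.9527 ⇒ V=54.4940 exercise | (k=3,j=1): S=62.8995, K−S=36.8305, hold=35.2893 ⇒ V=36.8305 exercise | (k=3,j=2): S=87.4600, K−S=12.2700, hold=12.4242 ⇒ V=12.4242 continue | (k=3,j=3): S=121.6108, K−S=0.0000, hold=0.0000 ⇒ V=0.0000 continue  boundary S*=62.8995
step 2: (k=2,j=0): S=53.3416, K−S=46.3884, hold=44.8472 ⇒ V=46.3884 exercise | (k=2,j=1): S=74.1700, K−S=25.5600, hold=24.0956 ⇒ V=25.5600 exercise | (k=2,j=2): S=103.1314, K−S=0.0000, hold=6.0391 ⇒ V=6.0391 continue  boundary S*=74.1700
step 1: (k=1,j=0): S=62.8995, K−S=36.8305, hold=35.2893 ⇒ V=36.8305 exercise | (k=1,j=1): S=87.4600, K−S=12.2700, hold=15.4345 ⇒ V=15.4345 continue  boundary S*=62.8995
step 0: (k=0,j=0): S=74.1700, K−S=25.5600, hold=25.5961 ⇒ V=25.5961 continue  boundary S*=-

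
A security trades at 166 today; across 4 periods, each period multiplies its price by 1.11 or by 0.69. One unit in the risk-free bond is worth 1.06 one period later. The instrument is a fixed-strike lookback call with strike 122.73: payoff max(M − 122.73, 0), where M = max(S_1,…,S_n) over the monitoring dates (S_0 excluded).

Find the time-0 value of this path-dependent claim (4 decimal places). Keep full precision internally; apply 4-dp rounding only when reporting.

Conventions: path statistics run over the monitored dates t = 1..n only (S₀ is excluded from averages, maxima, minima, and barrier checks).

Set p* = 0.8810 (from d < R < u); the path-dependent value is the discounted p*-expectation over all price paths.
Enumerate all 2^4 = 16 price paths (U = up ×1.11, D = down ×0.69); each path with k up-moves has probability p*^k·(1−p*)^(4−k).
DDDD: M=114.5400, payoff=0.0000, prob=0.000201
UDDD: M=184.2600, payoff=61.5300, prob=0.001486
DUDD: M=127.1394, payoff=4.4094, prob=0.001486
UUDD: M=204.5286, payoff=81.7986, prob=0.010999
DDUD: M=114.5400, payoff=0.0000, prob=0.001486
UDUD: M=184.2600, payoff=61.5300, prob=0.010999
DUUD: M=141.1247, payoff=18.3947, prob=0.010999
UUUD: M=227.0267, payoff=104.2967, prob=0.081391
DDDU: M=114.5400, payoff=0.0000, prob=0.001486
UDDU: M=184.2600, payoff=61.5300, prob=0.010999
DUDU: M=127.1394, payoff=4.4094, prob=0.010999
UUDU: M=204.5286, payoff=81.7986, prob=0.081391
DDUU: M=114.5400, payoff=0.0000, prob=0.010999
UDUU: M=184.2600, payoff=61.5300, prob=0.081391
DUUU: M=156.6485, payoff=33.9185, prob=0.081391
UUUU: M=251.9997, payoff=129.2697, prob=0.602296
Price = Σ prob·payoff / R^4 = 103.375820 / 1.262477 = 81.8833

price = 81.8833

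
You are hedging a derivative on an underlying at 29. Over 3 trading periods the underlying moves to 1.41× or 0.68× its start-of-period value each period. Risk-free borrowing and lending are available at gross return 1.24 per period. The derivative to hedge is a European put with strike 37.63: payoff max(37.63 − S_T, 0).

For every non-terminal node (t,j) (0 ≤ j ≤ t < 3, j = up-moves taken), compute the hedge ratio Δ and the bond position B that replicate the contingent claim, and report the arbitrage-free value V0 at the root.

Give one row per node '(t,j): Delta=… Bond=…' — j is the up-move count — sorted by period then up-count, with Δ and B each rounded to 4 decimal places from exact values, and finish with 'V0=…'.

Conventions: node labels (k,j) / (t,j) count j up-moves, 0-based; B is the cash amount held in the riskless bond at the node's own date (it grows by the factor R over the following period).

(0,0): Delta=-0.2218 Bond=7.8470
(1,0): Delta=-0.9323 Bond=23.7411
(1,1): Delta=-0.1178 Bond=5.4770
(2,0): Delta=-1.0000 Bond=30.3468
(2,1): Delta=-0.9224 Bond=29.1634
(2,2): Delta=0.0000 Bond=0.0000
V0=1.4144

Arbitrage-free pricing uses the up-move probability p* = (R−d)/(u−d) = 0.7671, discounting each step at R = 1.24.
Terminal payoffs: V(3,0)=28.5115, V(3,1)=18.7225, V(3,2)=0.0000, V(3,3)=0.0000
(2,0): S=13.4096. Δ = (V_up−V_dn)/(S_up−S_dn) = (18.7225−28.5115)/(18.9075−9.1185) = -1.0000. V = [p*·18.7225 + (1−p*)·28.5115]/1.24 = 16.9372. B = V − Δ·S = 30.3468.
(2,1): S=27.8052. Δ = (V_up−V_dn)/(S_up−S_dn) = (0.0000−18.7225)/(39.2053−18.9075) = -0.9224. V = [p*·0.0000 + (1−p*)·18.7225]/1.24 = 3.5161. B = V − Δ·S = 29.1634.
(2,2): S=57.6549. Δ = (V_up−V_dn)/(S_up−S_dn) = (0.0000−0.0000)/(81.2934−39.2053) = 0.0000. V = [p*·0.0000 + (1−p*)·0.0000]/1.24 = 0.0000. B = V − Δ·S = 0.0000.
(1,0): S=19.7200. Δ = (V_up−V_dn)/(S_up−S_dn) = (3.5161−16.9372)/(27.8052−13.4096) = -0.9323. V = [p*·3.5161 + (1−p*)·16.9372]/1.24 = 5.3561. B = V − Δ·S = 23.7411.
(1,1): S=40.8900. Δ = (V_up−V_dn)/(S_up−S_dn) = (0.0000−3.5161)/(57.6549−27.8052) = -0.1178. V = [p*·0.0000 + (1−p*)·3.5161]/1.24 = 0.6603. B = V − Δ·S = 5.4770.
(0,0): S=29.0000. Δ = (V_up−V_dn)/(S_up−S_dn) = (0.6603−5.3561)/(40.8900−19.7200) = -0.2218. V = [p*·0.6603 + (1−p*)·5.3561]/1.24 = 1.4144. B = V − Δ·S = 7.8470.
Sanity check at the root: Δ(0,0)·S0 + B(0,0) reproduces V0 = 1.4144.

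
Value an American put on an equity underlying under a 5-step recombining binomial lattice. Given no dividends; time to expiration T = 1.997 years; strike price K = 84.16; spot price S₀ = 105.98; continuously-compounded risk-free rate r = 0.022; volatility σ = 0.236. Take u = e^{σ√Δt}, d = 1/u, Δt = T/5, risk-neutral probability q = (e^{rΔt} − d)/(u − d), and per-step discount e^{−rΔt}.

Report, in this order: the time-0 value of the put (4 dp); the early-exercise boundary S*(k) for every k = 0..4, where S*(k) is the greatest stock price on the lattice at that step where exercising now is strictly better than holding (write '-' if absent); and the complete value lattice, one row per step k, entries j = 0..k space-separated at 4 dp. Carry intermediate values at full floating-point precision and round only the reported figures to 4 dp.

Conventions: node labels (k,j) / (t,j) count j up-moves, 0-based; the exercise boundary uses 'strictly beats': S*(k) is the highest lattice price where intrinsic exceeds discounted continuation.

price = 3.7107
boundary = - - - - 58.3617
tree:
3.7107
6.3518 1.0530
10.5919 2.0923 0.0000
17.0146 4.1571 0.0000 0.0000
25.7983 8.2597 0.0000 0.0000 0.0000
33.8848 16.4111 0.0000 0.0000 0.0000 0.0000

Δt=0.39940, u=1.16084, d=0.86144, q=0.49226, disc=e^(-rΔt)=0.99125
k=5 terminal: V=max(K-S,0) → 33.8848 16.4111 0.0000 0.0000 0.0000 0.0000
k=4: j=0 S=58.3617 intr=25.7983 cont=25.0620 V=25.7983[EX]; j=1 S=78.6459 intr=5.5141 cont=8.2597 V=8.2597[hold]; j=2 S=105.9800 intr=0.0000 cont=0.0000 V=0.0000[hold]; j=3 S=142.8143 intr=0.0000 cont=0.0000 V=0.0000[hold]; j=4 S=192.4508 intr=0.0000 cont=0.0000 V=0.0000[hold]  S*(4)=58.3617
k=3: j=0 S=67.7489 intr=16.4111 cont=17.0146 V=17.0146[hold]; j=1 S=91.2956 intr=0.0000 cont=4.1571 V=4.1571[hold]; j=2 S=123.0263 intr=0.0000 cont=0.0000 V=0.0000[hold]; j=3 S=165.7852 intr=0.0000 cont=0.0000 V=0.0000[hold]  S*(3)=-
k=2: j=0 S=78.6459 intr=5.5141 cont=10.5919 V=10.5919[hold]; j=1 S=105.9800 intr=0.0000 cont=2.0923 V=2.0923[hold]; j=2 S=142.8143 intr=0.0000 cont=0.0000 V=0.0000[hold]  S*(2)=-
k=1: j=0 S=91.2956 intr=0.0000 cont=6.3518 V=6.3518[hold]; j=1 S=123.0263 intr=0.0000 cont=1.0530 V=1.0530[hold]  S*(1)=-
k=0: j=0 S=105.9800 intr=0.0000 cont=3.7107 V=3.7107[hold]  S*(0)=-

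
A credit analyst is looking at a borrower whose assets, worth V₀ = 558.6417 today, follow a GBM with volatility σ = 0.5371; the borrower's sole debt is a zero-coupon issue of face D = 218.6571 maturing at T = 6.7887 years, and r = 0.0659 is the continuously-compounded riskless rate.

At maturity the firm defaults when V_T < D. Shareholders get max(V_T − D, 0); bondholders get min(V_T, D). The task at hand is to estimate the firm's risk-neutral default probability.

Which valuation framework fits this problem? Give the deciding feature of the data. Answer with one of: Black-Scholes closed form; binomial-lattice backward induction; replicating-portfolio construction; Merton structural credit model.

framework: Merton structural credit model

Key observation: with the firm-asset dynamics (V₀ = 558.6417) and a single zero-coupon liability of face 218.6571 given, debt value, spread, and default probability all derive from the option view of the balance sheet.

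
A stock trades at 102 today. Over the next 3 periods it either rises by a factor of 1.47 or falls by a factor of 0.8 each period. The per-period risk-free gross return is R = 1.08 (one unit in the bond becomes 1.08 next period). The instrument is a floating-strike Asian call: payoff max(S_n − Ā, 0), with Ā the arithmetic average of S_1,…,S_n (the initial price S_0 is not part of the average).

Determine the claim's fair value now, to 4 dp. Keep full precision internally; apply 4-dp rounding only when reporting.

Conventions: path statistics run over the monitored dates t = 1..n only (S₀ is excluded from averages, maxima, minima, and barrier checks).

price = 13.3416

No-arbitrage gives p* = (R−d)/(u−d) = 0.4179: enumerate every path, weight its payoff by its p*-probability, and discount by R^3.
Enumerate all 2^3 = 8 price paths (U = up ×1.47, D = down ×0.8); each path with k up-moves has probability p*^k·(1−p*)^(3−k).
DDD: Ā=66.3680, payoff=0.0000, prob=0.197228
UDD: Ā=121.9512, payoff=0.0000, prob=0.141600
DUD: Ā=99.1712, payoff=0.0000, prob=0.141600
UUD: Ā=182.2271, payoff=0.0000, prob=0.101661
DDU: Ā=80.9472, payoff=15.0144, prob=0.141600
UDU: Ā=148.7405, payoff=27.5890, prob=0.101661
DUU: Ā=125.9605, payoff=50.3690, prob=0.101661
UUU: Ā=231.4524, payoff=92.5530, prob=0.072988
Price = Σ prob·payoff / R^3 = 16.806580 / 1.259712 = 13.3416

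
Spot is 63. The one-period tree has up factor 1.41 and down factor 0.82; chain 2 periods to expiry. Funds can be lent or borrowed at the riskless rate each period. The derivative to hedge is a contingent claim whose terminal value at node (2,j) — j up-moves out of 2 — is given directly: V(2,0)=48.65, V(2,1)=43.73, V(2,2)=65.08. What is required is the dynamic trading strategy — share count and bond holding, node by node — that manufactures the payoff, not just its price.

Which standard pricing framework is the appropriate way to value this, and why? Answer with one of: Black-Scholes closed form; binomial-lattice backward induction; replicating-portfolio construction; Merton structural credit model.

Key observation: the deliverable is the dynamic trading strategy on the 2-step tree (spot 63, moves 1.41 and 0.82), so the valuation must go through the node-by-node replicating-portfolio solve.

framework: replicating-portfolio construction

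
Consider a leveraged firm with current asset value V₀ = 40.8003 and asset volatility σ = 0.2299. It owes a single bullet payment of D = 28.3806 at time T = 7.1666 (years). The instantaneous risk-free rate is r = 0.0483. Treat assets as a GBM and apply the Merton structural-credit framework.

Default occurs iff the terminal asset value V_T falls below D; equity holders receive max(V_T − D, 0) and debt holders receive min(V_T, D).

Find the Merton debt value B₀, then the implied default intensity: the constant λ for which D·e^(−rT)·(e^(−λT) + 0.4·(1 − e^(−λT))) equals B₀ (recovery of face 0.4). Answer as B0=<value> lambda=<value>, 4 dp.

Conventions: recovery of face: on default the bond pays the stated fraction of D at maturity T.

B0=19.0213 lambda=0.0128

Work the structural quantities from V₀ = 40.8003 against face 28.3806:
d₁ = [ln(V₀/D) + (r + σ²/2)T] / (σ√T)
   = [ln(40.8003/28.3806) + (0.0483 + 0.5·0.2299²)·7.1666] / (0.2299·√7.1666)
   = [0.362984 + 0.535539] / 0.615454 = 1.459934
d₂ = d₁ − σ√T = 1.459934 − 0.615454 = 0.844480
N(d₁) = 0.927846,  N(d₂) = 0.800799,  e^(−rT) = 0.707409
E₀ = V₀·N(d₁) − D·e^(−rT)·N(d₂)
   = 40.8003·0.927846 − 28.3806·0.707409·0.800799 = 21.778996
B₀ = V₀ − E₀ = 40.8003 − 21.778996 = 19.021304
e^(−λT) = (B₀·e^(rT)/D − 0.4)/(1 − 0.4) = (19.0213·1.413610/28.3806 − 0.4)/0.6 = 0.91238743
λ = −ln(0.91238743)/7.1666 = 0.012794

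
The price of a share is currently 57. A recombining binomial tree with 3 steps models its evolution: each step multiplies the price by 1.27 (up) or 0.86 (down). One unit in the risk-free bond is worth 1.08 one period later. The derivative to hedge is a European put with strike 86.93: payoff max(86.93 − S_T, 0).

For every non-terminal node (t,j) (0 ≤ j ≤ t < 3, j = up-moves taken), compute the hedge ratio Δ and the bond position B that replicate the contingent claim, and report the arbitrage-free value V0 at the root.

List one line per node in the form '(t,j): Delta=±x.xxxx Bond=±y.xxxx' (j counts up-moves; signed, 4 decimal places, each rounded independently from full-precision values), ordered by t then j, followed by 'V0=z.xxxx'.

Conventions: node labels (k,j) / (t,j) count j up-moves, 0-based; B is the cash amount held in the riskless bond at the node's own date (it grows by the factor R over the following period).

(0,0): Delta=-0.6849 Bond=54.7076
(1,0): Delta=-1.0000 Bond=74.5285
(1,1): Delta=-0.5007 Bond=45.7460
(2,0): Delta=-1.0000 Bond=80.4907
(2,1): Delta=-1.0000 Bond=80.4907
(2,2): Delta=-0.2087 Bond=22.5595
V0=15.6660

The replicating-portfolio and risk-neutral prices coincide; use p* = (1.08−0.86)/(1.27−0.86) = 0.5366 for the latter.
Terminal payoffs: V(3,0)=50.6748, V(3,1)=33.3904, V(3,2)=7.8656, V(3,3)=0.0000
(2,0): S=42.1572. Δ = (V_up−V_dn)/(S_up−S_dn) = (33.3904−50.6748)/(53.5396−36.2552) = -1.0000. V = [p*·33.3904 + (1−p*)·50.6748]/1.08 = 38.3335. B = V − Δ·S = 80.4907.
(2,1): S=62.2554. Δ = (V_up−V_dn)/(S_up−S_dn) = (7.8656−33.3904)/(79.0644−53.5396) = -1.0000. V = [p*·7.8656 + (1−p*)·33.3904]/1.08 = 18.2353. B = V − Δ·S = 80.4907.
(2,2): S=91.9353. Δ = (V_up−V_dn)/(S_up−S_dn) = (0.0000−7.8656)/(116.7578−79.0644) = -0.2087. V = [p*·0.0000 + (1−p*)·7.8656]/1.08 = 3.3750. B = V − Δ·S = 22.5595.
(1,0): S=49.0200. Δ = (V_up−V_dn)/(S_up−S_dn) = (18.2353−38.3335)/(62.2554−42.1572) = -1.0000. V = [p*·18.2353 + (1−p*)·38.3335]/1.08 = 25.5085. B = V − Δ·S = 74.5285.
(1,1): S=72.3900. Δ = (V_up−V_dn)/(S_up−S_dn) = (3.3750−18.2353)/(91.9353−62.2554) = -0.5007. V = [p*·3.3750 + (1−p*)·18.2353]/1.08 = 9.5014. B = V − Δ·S = 45.7460.
(0,0): S=57.0000. Δ = (V_up−V_dn)/(S_up−S_dn) = (9.5014−25.5085)/(72.3900−49.0200) = -0.6849. V = [p*·9.5014 + (1−p*)·25.5085]/1.08 = 15.6660. B = V − Δ·S = 54.7076.
Check: Δ(0,0)·S0 + B(0,0) = 15.6660 = V0.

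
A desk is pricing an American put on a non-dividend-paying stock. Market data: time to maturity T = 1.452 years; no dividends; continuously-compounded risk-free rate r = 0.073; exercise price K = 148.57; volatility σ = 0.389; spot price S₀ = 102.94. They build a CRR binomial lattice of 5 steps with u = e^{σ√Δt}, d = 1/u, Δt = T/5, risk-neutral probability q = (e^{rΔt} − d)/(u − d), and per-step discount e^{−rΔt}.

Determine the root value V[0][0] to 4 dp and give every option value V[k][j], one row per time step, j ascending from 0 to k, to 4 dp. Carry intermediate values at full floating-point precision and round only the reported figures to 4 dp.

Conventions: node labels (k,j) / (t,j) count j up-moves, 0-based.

price = 46.7262
tree:
46.7262
65.0974 30.2539
80.8832 45.6300 16.0865
93.6837 65.0974 27.5839 5.2120
104.0634 80.8832 45.6300 10.6159 0.0000
112.4802 93.6837 65.0974 21.6225 0.0000 0.0000

params: Δt=0.29040 u=1.23322 d=0.81089 q=0.49852 e^(-rΔt)=0.97902
t_5 payoffs: 112.4802 93.6837 65.0974 21.6225 0.0000 0.0000
k=4: node(4,0) S=44.5066 payoff=104.0634 vs cont=100.9470 → 104.0634 [stop]  node(4,1) S=67.6868 payoff=80.8832 vs cont=77.7668 → 80.8832 [stop]  node(4,2) S=102.9400 payoff=45.6300 vs cont=42.5136 → 45.6300 [stop]  node(4,3) S=156.5540 payoff=0.0000 vs cont=10.6159 → 10.6159 [wait]  node(4,4) S=238.0916 payoff=0.0000 vs cont=0.0000 → 0.0000 [wait]
k=3: node(3,0) S=54.8863 payoff=93.6837 vs cont=90.5673 → 93.6837 [stop]  node(3,1) S=83.4726 payoff=65.0974 vs cont=61.9809 → 65.0974 [stop]  node(3,2) S=126.9475 payoff=21.6225 vs cont=27.5839 → 27.5839 [wait]  node(3,3) S=193.0653 payoff=0.0000 vs cont=5.2120 → 5.2120 [wait]
k=2: node(2,0) S=67.6868 payoff=80.8832 vs cont=77.7668 → 80.8832 [stop]  node(2,1) S=102.9400 payoff=45.6300 vs cont=45.4231 → 45.6300 [stop]  node(2,2) S=156.5540 payoff=0.0000 vs cont=16.0865 → 16.0865 [wait]
k=1: node(1,0) S=83.4726 payoff=65.0974 vs cont=61.9809 → 65.0974 [stop]  node(1,1) S=126.9475 payoff=21.6225 vs cont=30.2539 → 30.2539 [wait]
k=0: node(0,0) S=102.9400 payoff=45.6300 vs cont=46.7262 → 46.7262 [wait]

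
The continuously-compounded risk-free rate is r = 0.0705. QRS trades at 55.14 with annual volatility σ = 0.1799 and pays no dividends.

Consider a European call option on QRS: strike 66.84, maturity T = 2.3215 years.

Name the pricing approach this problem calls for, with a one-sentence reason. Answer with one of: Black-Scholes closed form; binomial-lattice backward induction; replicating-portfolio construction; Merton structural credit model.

framework: Black-Scholes closed form

Key observation: a European-exercise option on QRS struck at 66.84 — a GBM underlying with constant parameters — admits an analytic price: the data contain no early exercise, no discrete tree, no debt structure.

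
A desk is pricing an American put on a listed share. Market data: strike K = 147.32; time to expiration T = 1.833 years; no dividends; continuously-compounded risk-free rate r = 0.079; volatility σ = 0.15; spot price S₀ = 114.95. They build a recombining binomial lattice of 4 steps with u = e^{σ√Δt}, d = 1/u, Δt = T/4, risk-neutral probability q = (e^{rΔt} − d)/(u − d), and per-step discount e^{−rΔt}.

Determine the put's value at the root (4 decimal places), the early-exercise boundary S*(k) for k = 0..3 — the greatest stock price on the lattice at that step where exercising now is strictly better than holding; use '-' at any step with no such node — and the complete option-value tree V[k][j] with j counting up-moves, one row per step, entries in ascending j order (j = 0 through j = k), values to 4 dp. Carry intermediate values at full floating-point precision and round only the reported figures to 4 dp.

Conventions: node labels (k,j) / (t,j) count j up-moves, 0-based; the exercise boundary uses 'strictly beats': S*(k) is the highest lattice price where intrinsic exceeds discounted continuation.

Δt=0.45825, u=1.10688, d=0.90344, q=0.65585, disc=e^(-rΔt)=0.96445
k=4 terminal: V=max(K-S,0) → 70.7403 53.4966 32.3700 6.4863 0.0000
k=3: j=0 S=84.7642 intr=62.5558 cont=57.3179 V=62.5558[EX]; j=1 S=103.8509 intr=43.4691 cont=38.2313 V=43.4691[EX]; j=2 S=127.2353 intr=20.0847 cont=14.8468 V=20.0847[EX]; j=3 S=155.8854 intr=0.0000 cont=2.1529 V=2.1529[hold]  S*(3)=127.2353
k=2: j=0 S=93.8234 intr=53.4966 cont=48.2587 V=53.4966[EX]; j=1 S=114.9500 intr=32.3700 cont=27.1321 V=32.3700[EX]; j=2 S=140.8337 intr=6.4863 cont=8.0281 V=8.0281[hold]  S*(2)=114.9500
k=1: j=0 S=103.8509 intr=43.4691 cont=38.2313 V=43.4691[EX]; j=1 S=127.2353 intr=20.0847 cont=15.8220 V=20.0847[EX]  S*(1)=127.2353
k=0: j=0 S=114.9500 intr=32.3700 cont=27.1321 V=32.3700[EX]  S*(0)=114.9500

price = 32.3700
boundary = 114.9500 127.2353 114.9500 127.2353
tree:
32.3700
43.4691 20.0847
53.4966 32.3700 8.0281
62.5558 43.4691 20.0847 2.1529
70.7403 53.4966 32.3700 6.4863 0.0000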